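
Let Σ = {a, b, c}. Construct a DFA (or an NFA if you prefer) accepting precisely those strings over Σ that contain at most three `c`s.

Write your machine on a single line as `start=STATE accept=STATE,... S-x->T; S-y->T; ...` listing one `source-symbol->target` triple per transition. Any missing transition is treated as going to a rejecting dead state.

Only the number of `c`s matters, and only up to 4. Make a chain q0 → q1 → q2 → q3 → q4 advanced by each `c` (with q4 absorbing); every other symbol self-loops. The accepting set is {q0, q1, q2, q3}.
        a   b   c  
>* q0   q0  q0  q1 
 * q1   q1  q1  q2 
 * q2   q2  q2  q3 
 * q3   q3  q3  q4 
   q4   q4  q4  q4 
(> = start, * = accepting)

start=q0; accept=q0,q1,q2,q3; q0-a->q0; q0-b->q0; q0-c->q1; q1-a->q1; q1-b->q1; q1-c->q2; q2-a->q2; q2-b->q2; q2-c->q3; q3-a->q3; q3-b->q3; q3-c->q4; q4-a->q4; q4-b->q4; q4-c->q4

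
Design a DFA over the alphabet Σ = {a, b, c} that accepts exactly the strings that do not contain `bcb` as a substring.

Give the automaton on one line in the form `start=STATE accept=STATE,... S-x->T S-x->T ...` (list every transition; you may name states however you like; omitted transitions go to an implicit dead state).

start=q0 accept=q0,q1,q2 q0-a->q0 q0-b->q1 q0-c->q0 q1-a->q0 q1-b->q1 q1-c->q2 q2-a->q0 q2-b->q3 q2-c->q0 q3-a->q3 q3-b->q3 q3-c->q3

This is the complement of 'contains `bcb`'. Use the same substring-matching states — q0 through q3 holding how much of `bcb` has just been matched — but flip the accepting set: everything except the trap q3 accepts.
4 states suffice.
        a   b   c  
>* q0   q0  q1  q0 
 * q1   q0  q1  q2 
 * q2   q0  q3  q0 
   q3   q3  q3  q3 
(> = start, * = accepting)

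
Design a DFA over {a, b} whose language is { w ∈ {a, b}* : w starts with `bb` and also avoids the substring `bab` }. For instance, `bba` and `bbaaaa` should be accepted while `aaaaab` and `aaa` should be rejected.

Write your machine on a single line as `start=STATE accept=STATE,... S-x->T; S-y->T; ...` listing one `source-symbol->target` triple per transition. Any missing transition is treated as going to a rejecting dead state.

start=S0; accept=S5,S7,S8; S0-a->S1; S0-b->S2; S1-a->S1; S1-b->S3; S2-a->S4; S2-b->S5; S3-a->S4; S3-b->S3; S4-a->S1; S4-b->S6; S5-a->S7; S5-b->S5; S6-a->S6; S6-b->S6; S7-a->S8; S7-b->S9; S8-a->S8; S8-b->S5; S9-a->S9; S9-b->S9

Build one automaton per condition and run them in lockstep. The first has 4 states tracking whether the input so far still matches the prefix `bb`; the second has 4 states tracking partial matches of the forbidden pattern `bab`. A product state is a pair (one from each), accepting exactly when both do.
10 states suffice.
        a   b  
>  S0   S1  S2 
   S1   S1  S3 
   S2   S4  S5 
   S3   S4  S3 
   S4   S1  S6 
 * S5   S7  S5 
   S6   S6  S6 
 * S7   S8  S9 
 * S8   S8  S5 
   S9   S9  S9 
(> = start, * = accepting)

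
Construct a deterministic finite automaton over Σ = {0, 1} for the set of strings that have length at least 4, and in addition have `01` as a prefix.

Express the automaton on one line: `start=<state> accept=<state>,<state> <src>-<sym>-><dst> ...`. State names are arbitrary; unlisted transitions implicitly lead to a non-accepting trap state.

Handle the two conditions separately and then intersect. One (6 states) tracks the input length, saturating at 5; the other (4 states) tracks whether the input so far still matches the prefix `01`. Each combined state is a pair, one component from each; accept when both components accept.
          0    1  
>  q0     q1   q2 
   q1     q3   q4 
   q2     q3   q3 
   q3     q5   q5 
   q4     q6   q6 
   q5     q7   q7 
   q6     q8   q8 
   q7     q9   q9 
 * q8    q10  q10 
   q9     q9   q9 
 * q10   q10  q10 
(> = start, * = accepting)

start=q0 accept=q8,q10 q0-0->q1 q0-1->q2 q1-0->q3 q1-1->q4 q2-0->q3 q2-1->q3 q3-0->q5 q3-1->q5 q4-0->q6 q4-1->q6 q5-0->q7 q5-1->q7 q6-0->q8 q6-1->q8 q7-0->q9 q7-1->q9 q8-0->q10 q8-1->q10 q9-0->q9 q9-1->q9 q10-0->q10 q10-1->q10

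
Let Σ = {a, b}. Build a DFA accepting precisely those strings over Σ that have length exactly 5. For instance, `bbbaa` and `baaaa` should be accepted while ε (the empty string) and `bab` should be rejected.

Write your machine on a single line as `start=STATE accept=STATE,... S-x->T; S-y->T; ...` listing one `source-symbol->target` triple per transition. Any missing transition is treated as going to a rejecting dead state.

start=S0; accept=S5; S0-a->S1; S0-b->S1; S1-a->S2; S1-b->S2; S2-a->S3; S2-b->S3; S3-a->S4; S3-b->S4; S4-a->S5; S4-b->S5; S5-a->S6; S5-b->S6; S6-a->S6; S6-b->S6

Count input length up to 6: every symbol moves from S0 toward S6, which means 'more than 5' and absorbs. Accept from {S5}.
With 7 states:
        a   b  
>  S0   S1  S1 
   S1   S2  S2 
   S2   S3  S3 
   S3   S4  S4 
   S4   S5  S5 
 * S5   S6  S6 
   S6   S6  S6 
(> = start, * = accepting)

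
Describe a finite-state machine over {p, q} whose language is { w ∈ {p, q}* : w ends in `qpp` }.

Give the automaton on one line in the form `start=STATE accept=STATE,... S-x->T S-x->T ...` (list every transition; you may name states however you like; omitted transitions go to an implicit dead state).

Let each state record the length of the longest suffix of the input read so far that is also a prefix of `qpp`. S1 means the last symbol is `q`; S2 means the last 2 symbols are `qp`; S3 means the last 3 symbols are `qpp`. Accept only at S3, where the string currently ends in `qpp`.
A 4-state machine:
        p   q  
>  S0   S0  S1 
   S1   S2  S1 
   S2   S3  S1 
 * S3   S0  S1 
(> = start, * = accepting)

start=S0 accept=S3 S0-p->S0 S0-q->S1 S1-p->S2 S1-q->S1 S2-p->S3 S2-q->S1 S3-p->S0 S3-q->S1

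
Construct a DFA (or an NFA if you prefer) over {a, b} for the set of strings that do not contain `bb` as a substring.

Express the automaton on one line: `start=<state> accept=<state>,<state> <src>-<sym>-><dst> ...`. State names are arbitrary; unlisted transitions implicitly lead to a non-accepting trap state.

Track partial matches of the forbidden pattern `bb`. State q2 is a dead state reached once `bb` has occurred; every other state accepts. q0 means no part of `bb` is currently matched.
        a   b  
>* q0   q0  q1 
 * q1   q0  q2 
   q2   q2  q2 
(> = start, * = accepting)

start=q0 accept=q0,q1 q0-a->q0 q0-b->q1 q1-a->q0 q1-b->q2 q2-a->q2 q2-b->q2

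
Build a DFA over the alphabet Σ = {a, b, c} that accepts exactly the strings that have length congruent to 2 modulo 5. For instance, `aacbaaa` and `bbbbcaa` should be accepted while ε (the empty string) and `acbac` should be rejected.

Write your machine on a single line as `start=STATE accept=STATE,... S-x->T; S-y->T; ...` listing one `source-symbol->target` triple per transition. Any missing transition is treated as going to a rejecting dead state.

start=q0; accept=q2; q0-a->q1; q0-b->q1; q0-c->q1; q1-a->q2; q1-b->q2; q1-c->q2; q2-a->q3; q2-b->q3; q2-c->q3; q3-a->q4; q3-b->q4; q3-c->q4; q4-a->q0; q4-b->q0; q4-c->q0

Only the length mod 5 matters, so use a 5-cycle: from any state, every input symbol moves to the next state, wrapping q4 back to q0. Mark q2 accepting.
A 5-state machine:
        a   b   c  
>  q0   q1  q1  q1 
   q1   q2  q2  q2 
 * q2   q3  q3  q3 
   q3   q4  q4  q4 
   q4   q0  q0  q0 
(> = start, * = accepting)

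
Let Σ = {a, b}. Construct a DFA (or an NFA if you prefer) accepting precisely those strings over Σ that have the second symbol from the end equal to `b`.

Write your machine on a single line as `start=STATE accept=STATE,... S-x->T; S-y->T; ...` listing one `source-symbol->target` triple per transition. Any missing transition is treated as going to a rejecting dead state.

start=q0; accept=q5,q6; q0-a->q1; q0-b->q2; q1-a->q3; q1-b->q4; q2-a->q5; q2-b->q6; q3-a->q3; q3-b->q4; q4-a->q5; q4-b->q6; q5-a->q3; q5-b->q4; q6-a->q5; q6-b->q6

A DFA must remember the last 2 symbols (since which symbol is second-to-last isn't known until the input ends). Use one state per possible window of the last ≤2 symbols; accept from those whose window starts with `b`.
A 7-state machine:
        a   b  
>  q0   q1  q2 
   q1   q3  q4 
   q2   q5  q6 
   q3   q3  q4 
   q4   q5  q6 
 * q5   q3  q4 
 * q6   q5  q6 
(> = start, * = accepting)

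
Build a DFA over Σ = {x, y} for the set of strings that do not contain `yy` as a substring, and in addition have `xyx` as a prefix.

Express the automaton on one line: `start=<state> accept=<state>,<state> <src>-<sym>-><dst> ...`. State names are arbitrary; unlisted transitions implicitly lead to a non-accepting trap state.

Run two small machines in parallel and take their product. The first has 3 states tracking partial matches of the forbidden pattern `yy`; the second has 5 states tracking whether the input so far still matches the prefix `xyx`. A product state is a pair (one from each), accepting exactly when both do. After merging equivalent states the machine shrinks.
       x  y 
>  A   B  C 
   B   C  D 
   C   C  C 
   D   E  C 
 * E   E  F 
 * F   E  C 
(> = start, * = accepting)

start=A accept=E,F A-x->B A-y->C B-x->C B-y->D C-x->C C-y->C D-x->E D-y->C E-x->E E-y->F F-x->E F-y->C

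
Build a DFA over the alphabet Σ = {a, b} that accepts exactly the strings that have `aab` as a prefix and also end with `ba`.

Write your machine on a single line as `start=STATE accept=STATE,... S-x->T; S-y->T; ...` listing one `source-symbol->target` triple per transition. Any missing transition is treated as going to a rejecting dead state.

start=S0; accept=S7; S0-a->S1; S0-b->S2; S1-a->S3; S1-b->S2; S2-a->S4; S2-b->S2; S3-a->S5; S3-b->S6; S4-a->S5; S4-b->S2; S5-a->S5; S5-b->S2; S6-a->S7; S6-b->S6; S7-a->S8; S7-b->S6; S8-a->S8; S8-b->S6

Build one automaton per condition and run them in lockstep. One (5 states) tracks whether the input so far still matches the prefix `aab`; the other (3 states) tracks how much of the suffix `ba` has currently been matched. Each combined state is a pair, one component from each; accept when both components accept.
With 9 states:
        a   b  
>  S0   S1  S2 
   S1   S3  S2 
   S2   S4  S2 
   S3   S5  S6 
   S4   S5  S2 
   S5   S5  S2 
   S6   S7  S6 
 * S7   S8  S6 
   S8   S8  S6 
(> = start, * = accepting)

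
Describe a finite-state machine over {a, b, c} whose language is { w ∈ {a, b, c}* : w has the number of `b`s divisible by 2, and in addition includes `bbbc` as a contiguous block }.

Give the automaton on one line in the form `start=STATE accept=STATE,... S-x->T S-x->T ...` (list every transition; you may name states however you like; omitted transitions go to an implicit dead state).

Handle the two conditions separately and then intersect. One (2 states) tracks the count of `b`s modulo 2; the other (5 states) tracks whether and how much of `bbbc` has been seen. Each combined state is a pair, one component from each; accept when both components accept.
10 states suffice.
        a   b   c  
>  q0   q0  q1  q0 
   q1   q2  q3  q2 
   q2   q2  q4  q2 
   q3   q0  q5  q0 
   q4   q0  q6  q0 
   q5   q2  q7  q8 
   q6   q2  q7  q2 
   q7   q0  q5  q9 
   q8   q8  q9  q8 
 * q9   q9  q8  q9 
(> = start, * = accepting)

start=q0 accept=q9 q0-a->q0 q0-b->q1 q0-c->q0 q1-a->q2 q1-b->q3 q1-c->q2 q2-a->q2 q2-b->q4 q2-c->q2 q3-a->q0 q3-b->q5 q3-c->q0 q4-a->q0 q4-b->q6 q4-c->q0 q5-a->q2 q5-b->q7 q5-c->q8 q6-a->q2 q6-b->q7 q6-c->q2 q7-a->q0 q7-b->q5 q7-c->q9 q8-a->q8 q8-b->q9 q8-c->q8 q9-a->q9 q9-b->q8 q9-c->q9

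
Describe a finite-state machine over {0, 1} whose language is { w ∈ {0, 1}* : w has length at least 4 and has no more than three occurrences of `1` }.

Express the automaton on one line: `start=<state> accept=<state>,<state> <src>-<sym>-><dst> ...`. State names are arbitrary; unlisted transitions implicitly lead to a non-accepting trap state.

Build one automaton per condition and run them in lockstep. One (6 states) tracks the input length, saturating at 5; the other (5 states) tracks the count of `1`s, saturating at 4. Each combined state is a pair, one component from each; accept when both components accept. Equivalent product states are then merged.
15 states suffice.
       0  1 
>  A   B  C 
   B   D  E 
   C   E  F 
   D   G  H 
   E   H  I 
   F   I  J 
   G   K  L 
   H   L  M 
   I   M  N 
   J   N  O 
 * K   K  L 
 * L   L  M 
 * M   M  N 
 * N   N  O 
   O   O  O 
(> = start, * = accepting)

start=A accept=K,L,M,N A-0->B A-1->C B-0->D B-1->E C-0->E C-1->F D-0->G D-1->H E-0->H E-1->I F-0->I F-1->J G-0->K G-1->L H-0->L H-1->M I-0->M I-1->N J-0->N J-1->O K-0->K K-1->L L-0->L L-1->M M-0->M M-1->N N-0->N N-1->O O-0->O O-1->O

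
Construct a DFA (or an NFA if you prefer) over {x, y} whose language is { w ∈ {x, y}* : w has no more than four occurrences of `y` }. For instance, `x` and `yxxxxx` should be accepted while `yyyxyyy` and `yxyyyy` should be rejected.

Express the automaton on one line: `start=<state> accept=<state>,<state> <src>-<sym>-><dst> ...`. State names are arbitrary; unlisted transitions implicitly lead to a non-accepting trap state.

Count `y`s, saturating at 5: states A through E mean 0 through 4 `y`s seen; F means more than 4. Each `y` increments (capped at F); other symbols loop. Accept from {A, B, C, D, E}.
6 states suffice.
       x  y 
>* A   A  B 
 * B   B  C 
 * C   C  D 
 * D   D  E 
 * E   E  F 
   F   F  F 
(> = start, * = accepting)

start=A accept=A,B,C,D,E A-x->A A-y->B B-x->B B-y->C C-x->C C-y->D D-x->D D-y->E E-x->E E-y->F F-x->F F-y->F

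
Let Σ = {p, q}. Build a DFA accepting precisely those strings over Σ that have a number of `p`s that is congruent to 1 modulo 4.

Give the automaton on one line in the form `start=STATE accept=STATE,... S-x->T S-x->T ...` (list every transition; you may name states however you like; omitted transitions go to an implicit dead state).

Keep the running count of `p`s modulo 4: each `p` advances along the cycle A → B → C → D → A while other symbols loop. Accept at B.
A 4-state machine:
       p  q 
>  A   B  A 
 * B   C  B 
   C   D  C 
   D   A  D 
(> = start, * = accepting)

start=A accept=B A-p->B A-q->A B-p->C B-q->B C-p->D C-q->C D-p->A D-q->D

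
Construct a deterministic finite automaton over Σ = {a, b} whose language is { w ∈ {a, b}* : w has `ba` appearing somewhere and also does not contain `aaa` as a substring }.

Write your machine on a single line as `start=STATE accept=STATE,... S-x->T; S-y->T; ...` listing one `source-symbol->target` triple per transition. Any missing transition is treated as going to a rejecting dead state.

Handle the two conditions separately and then intersect. One (3 states) tracks whether and how much of `ba` has been seen; the other (4 states) tracks partial matches of the forbidden pattern `aaa`. Each combined state is a pair, one component from each; accept when both components accept. Equivalent product states are then merged.
        a   b  
>  s0   s1  s2 
   s1   s3  s2 
   s2   s4  s2 
   s3   s5  s2 
 * s4   s6  s7 
   s5   s5  s5 
 * s6   s5  s7 
 * s7   s4  s7 
(> = start, * = accepting)

start=s0; accept=s4,s6,s7; s0-a->s1; s0-b->s2; s1-a->s3; s1-b->s2; s2-a->s4; s2-b->s2; s3-a->s5; s3-b->s2; s4-a->s6; s4-b->s7; s5-a->s5; s5-b->s5; s6-a->s5; s6-b->s7; s7-a->s4; s7-b->s7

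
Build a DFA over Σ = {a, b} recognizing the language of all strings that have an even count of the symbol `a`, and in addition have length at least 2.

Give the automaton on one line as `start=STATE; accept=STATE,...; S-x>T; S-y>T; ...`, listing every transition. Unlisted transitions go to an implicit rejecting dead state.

Handle the two conditions separately and then intersect. One (2 states) tracks the count of `a`s modulo 2; the other (4 states) tracks the input length, saturating at 3. Each combined state is a pair, one component from each; accept when both components accept. After merging equivalent states the machine shrinks.
        a   b  
>  s0   s1  s2 
   s1   s3  s1 
   s2   s1  s3 
 * s3   s1  s3 
(> = start, * = accepting)

start=s0; accept=s3; s0-a>s1; s0-b>s2; s1-a>s3; s1-b>s1; s2-a>s1; s2-b>s3; s3-a>s1; s3-b>s3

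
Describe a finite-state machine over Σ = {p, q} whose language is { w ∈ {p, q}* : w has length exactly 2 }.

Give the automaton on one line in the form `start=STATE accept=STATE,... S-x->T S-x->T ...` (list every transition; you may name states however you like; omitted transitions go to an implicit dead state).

start=A accept=C A-p->B A-q->B B-p->C B-q->C C-p->D C-q->D D-p->D D-q->D

Count input length up to 3: every symbol moves from A toward D, which means 'more than 2' and absorbs. Accept from {C}.
       p  q 
>  A   B  B 
   B   C  C 
 * C   D  D 
   D   D  D 
(> = start, * = accepting)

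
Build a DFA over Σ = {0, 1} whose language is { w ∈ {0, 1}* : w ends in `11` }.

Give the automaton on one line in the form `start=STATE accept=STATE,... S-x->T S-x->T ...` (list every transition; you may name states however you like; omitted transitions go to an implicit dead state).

Let each state record the length of the longest suffix of the input read so far that is also a prefix of `11`. q1 means the last symbol is `1`; q2 means the last 2 symbols are `11`. Accept only at q2, where the string currently ends in `11`.
A 3-state machine:
        0   1  
>  q0   q0  q1 
   q1   q0  q2 
 * q2   q0  q2 
(> = start, * = accepting)

start=q0 accept=q2 q0-0->q0 q0-1->q1 q1-0->q0 q1-1->q2 q2-0->q0 q2-1->q2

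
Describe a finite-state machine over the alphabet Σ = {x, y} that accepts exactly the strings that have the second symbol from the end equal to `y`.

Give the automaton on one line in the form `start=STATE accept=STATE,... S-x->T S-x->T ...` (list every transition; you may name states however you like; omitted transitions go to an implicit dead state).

start=S0 accept=S5,S6 S0-x->S1 S0-y->S2 S1-x->S3 S1-y->S4 S2-x->S5 S2-y->S6 S3-x->S3 S3-y->S4 S4-x->S5 S4-y->S6 S5-x->S3 S5-y->S4 S6-x->S5 S6-y->S6

Because acceptance depends on a position counted from the end, the machine has to buffer the most recent 2 symbols. Make each state the string of the last up-to-2 symbols read; on input `x` shift the window left and append `x`. Accept when the buffered window has length 2 and begins with `y`.
With 7 states:
        x   y  
>  S0   S1  S2 
   S1   S3  S4 
   S2   S5  S6 
   S3   S3  S4 
   S4   S5  S6 
 * S5   S3  S4 
 * S6   S5  S6 
(> = start, * = accepting)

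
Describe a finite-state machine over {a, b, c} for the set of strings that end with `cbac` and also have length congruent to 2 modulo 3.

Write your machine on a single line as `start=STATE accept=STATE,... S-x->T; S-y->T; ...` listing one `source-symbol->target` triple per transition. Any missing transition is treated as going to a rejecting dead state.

Build one automaton per condition and run them in lockstep. The first has 5 states tracking how much of the suffix `cbac` has currently been matched; the second has 3 states tracking the input length modulo 3. A product state is a pair (one from each), accepting exactly when both do.
          a    b    c  
>  q0     q1   q1   q2 
   q1     q3   q3   q4 
   q2     q3   q5   q4 
   q3     q0   q0   q6 
   q4     q0   q7   q6 
   q5     q8   q0   q6 
   q6     q1   q9   q2 
   q7    q10   q1   q2 
   q8     q1   q1  q11 
   q9    q12   q3   q4 
   q10    q3   q3  q13 
   q11    q3   q5   q4 
   q12    q0   q0  q14 
 * q13    q0   q7   q6 
   q14    q1   q9   q2 
(> = start, * = accepting)

start=q0; accept=q13; q0-a->q1; q0-b->q1; q0-c->q2; q1-a->q3; q1-b->q3; q1-c->q4; q2-a->q3; q2-b->q5; q2-c->q4; q3-a->q0; q3-b->q0; q3-c->q6; q4-a->q0; q4-b->q7; q4-c->q6; q5-a->q8; q5-b->q0; q5-c->q6; q6-a->q1; q6-b->q9; q6-c->q2; q7-a->q10; q7-b->q1; q7-c->q2; q8-a->q1; q8-b->q1; q8-c->q11; q9-a->q12; q9-b->q3; q9-c->q4; q10-a->q3; q10-b->q3; q10-c->q13; q11-a->q3; q11-b->q5; q11-c->q4; q12-a->q0; q12-b->q0; q12-c->q14; q13-a->q0; q13-b->q7; q13-c->q6; q14-a->q1; q14-b->q9; q14-c->q2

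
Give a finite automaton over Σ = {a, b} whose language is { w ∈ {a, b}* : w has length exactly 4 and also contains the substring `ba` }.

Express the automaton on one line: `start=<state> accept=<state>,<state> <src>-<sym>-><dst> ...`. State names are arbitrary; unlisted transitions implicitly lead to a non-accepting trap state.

start=S0 accept=S11 S0-a->S1 S0-b->S2 S1-a->S3 S1-b->S4 S2-a->S5 S2-b->S4 S3-a->S6 S3-b->S7 S4-a->S8 S4-b->S7 S5-a->S8 S5-b->S8 S6-a->S9 S6-b->S10 S7-a->S11 S7-b->S10 S8-a->S11 S8-b->S11 S9-a->S12 S9-b->S13 S10-a->S14 S10-b->S13 S11-a->S14 S11-b->S14 S12-a->S12 S12-b->S13 S13-a->S14 S13-b->S13 S14-a->S14 S14-b->S14

Build one automaton per condition and run them in lockstep. The first has 6 states tracking the input length, saturating at 5; the second has 3 states tracking whether and how much of `ba` has been seen. A product state is a pair (one from each), accepting exactly when both do.
A 15-state machine:
          a    b  
>  S0     S1   S2 
   S1     S3   S4 
   S2     S5   S4 
   S3     S6   S7 
   S4     S8   S7 
   S5     S8   S8 
   S6     S9  S10 
   S7    S11  S10 
   S8    S11  S11 
   S9    S12  S13 
   S10   S14  S13 
 * S11   S14  S14 
   S12   S12  S13 
   S13   S14  S13 
   S14   S14  S14 
(> = start, * = accepting)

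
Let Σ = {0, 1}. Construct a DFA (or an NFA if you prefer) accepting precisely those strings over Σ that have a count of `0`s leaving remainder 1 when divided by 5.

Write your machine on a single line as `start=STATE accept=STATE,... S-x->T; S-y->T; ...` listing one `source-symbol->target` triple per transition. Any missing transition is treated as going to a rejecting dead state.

The only thing that matters is how many `0`s have appeared, reduced mod 5. Use one state per residue: s0 for 0, …, s4 for 4. Reading `0` moves to the next residue; anything else stays put. s1 is accepting.
A 5-state machine:
        0   1  
>  s0   s1  s0 
 * s1   s2  s1 
   s2   s3  s2 
   s3   s4  s3 
   s4   s0  s4 
(> = start, * = accepting)

start=s0; accept=s1; s0-0->s1; s0-1->s0; s1-0->s2; s1-1->s1; s2-0->s3; s2-1->s2; s3-0->s4; s3-1->s3; s4-0->s0; s4-1->s4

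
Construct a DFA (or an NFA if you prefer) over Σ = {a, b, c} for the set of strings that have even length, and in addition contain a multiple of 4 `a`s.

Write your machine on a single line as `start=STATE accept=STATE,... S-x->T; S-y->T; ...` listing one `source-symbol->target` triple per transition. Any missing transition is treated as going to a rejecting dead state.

start=q0; accept=q0; q0-a->q1; q0-b->q2; q0-c->q2; q1-a->q3; q1-b->q4; q1-c->q4; q2-a->q4; q2-b->q0; q2-c->q0; q3-a->q5; q3-b->q6; q3-c->q6; q4-a->q6; q4-b->q1; q4-c->q1; q5-a->q0; q5-b->q7; q5-c->q7; q6-a->q7; q6-b->q3; q6-c->q3; q7-a->q2; q7-b->q5; q7-c->q5

Build one automaton per condition and run them in lockstep. One (2 states) tracks the input length modulo 2; the other (4 states) tracks the count of `a`s modulo 4. Each combined state is a pair, one component from each; accept when both components accept.
        a   b   c  
>* q0   q1  q2  q2 
   q1   q3  q4  q4 
   q2   q4  q0  q0 
   q3   q5  q6  q6 
   q4   q6  q1  q1 
   q5   q0  q7  q7 
   q6   q7  q3  q3 
   q7   q2  q5  q5 
(> = start, * = accepting)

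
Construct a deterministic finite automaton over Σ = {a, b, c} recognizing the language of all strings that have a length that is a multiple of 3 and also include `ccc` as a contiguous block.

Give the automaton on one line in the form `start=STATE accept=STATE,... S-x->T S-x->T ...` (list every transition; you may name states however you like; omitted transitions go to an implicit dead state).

start=q0 accept=q8 q0-a->q1 q0-b->q1 q0-c->q2 q1-a->q3 q1-b->q3 q1-c->q4 q2-a->q3 q2-b->q3 q2-c->q5 q3-a->q0 q3-b->q0 q3-c->q6 q4-a->q0 q4-b->q0 q4-c->q7 q5-a->q0 q5-b->q0 q5-c->q8 q6-a->q1 q6-b->q1 q6-c->q9 q7-a->q1 q7-b->q1 q7-c->q10 q8-a->q10 q8-b->q10 q8-c->q10 q9-a->q3 q9-b->q3 q9-c->q11 q10-a->q11 q10-b->q11 q10-c->q11 q11-a->q8 q11-b->q8 q11-c->q8

Handle the two conditions separately and then intersect. The first has 3 states tracking the input length modulo 3; the second has 4 states tracking whether and how much of `ccc` has been seen. A product state is a pair (one from each), accepting exactly when both do.
12 states suffice.
          a    b    c  
>  q0     q1   q1   q2 
   q1     q3   q3   q4 
   q2     q3   q3   q5 
   q3     q0   q0   q6 
   q4     q0   q0   q7 
   q5     q0   q0   q8 
   q6     q1   q1   q9 
   q7     q1   q1  q10 
 * q8    q10  q10  q10 
   q9     q3   q3  q11 
   q10   q11  q11  q11 
   q11    q8   q8   q8 
(> = start, * = accepting)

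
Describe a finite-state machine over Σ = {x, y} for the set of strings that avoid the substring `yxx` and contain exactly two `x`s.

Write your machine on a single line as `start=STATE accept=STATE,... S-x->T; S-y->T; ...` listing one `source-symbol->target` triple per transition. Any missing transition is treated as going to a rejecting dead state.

start=S0; accept=S3,S7,S8; S0-x->S1; S0-y->S2; S1-x->S3; S1-y->S4; S2-x->S5; S2-y->S2; S3-x->S6; S3-y->S7; S4-x->S8; S4-y->S4; S5-x->S9; S5-y->S4; S6-x->S6; S6-y->S10; S7-x->S11; S7-y->S7; S8-x->S12; S8-y->S7; S9-x->S12; S9-y->S9; S10-x->S11; S10-y->S10; S11-x->S12; S11-y->S10; S12-x->S12; S12-y->S12

Build one automaton per condition and run them in lockstep. One (4 states) tracks partial matches of the forbidden pattern `yxx`; the other (4 states) tracks the count of `x`s, saturating at 3. Each combined state is a pair, one component from each; accept when both components accept.
          x    y  
>  S0     S1   S2 
   S1     S3   S4 
   S2     S5   S2 
 * S3     S6   S7 
   S4     S8   S4 
   S5     S9   S4 
   S6     S6  S10 
 * S7    S11   S7 
 * S8    S12   S7 
   S9    S12   S9 
   S10   S11  S10 
   S11   S12  S10 
   S12   S12  S12 
(> = start, * = accepting)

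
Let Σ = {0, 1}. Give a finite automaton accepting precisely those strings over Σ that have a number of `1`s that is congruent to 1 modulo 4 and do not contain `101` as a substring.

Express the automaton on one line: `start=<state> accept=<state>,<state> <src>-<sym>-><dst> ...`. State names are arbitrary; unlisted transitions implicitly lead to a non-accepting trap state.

Build one automaton per condition and run them in lockstep. One (4 states) tracks the count of `1`s modulo 4; the other (4 states) tracks partial matches of the forbidden pattern `101`. Each combined state is a pair, one component from each; accept when both components accept.
16 states suffice.
          0    1  
>  S0     S0   S1 
 * S1     S2   S3 
 * S2     S4   S5 
   S3     S6   S7 
 * S4     S4   S3 
   S5     S5   S8 
   S6     S9   S8 
   S7    S10  S11 
   S8     S8  S12 
   S9     S9   S7 
   S10   S13  S12 
   S11   S14   S1 
   S12   S12  S15 
   S13   S13  S11 
   S14    S0  S15 
   S15   S15   S5 
(> = start, * = accepting)

start=S0 accept=S1,S2,S4 S0-0->S0 S0-1->S1 S1-0->S2 S1-1->S3 S2-0->S4 S2-1->S5 S3-0->S6 S3-1->S7 S4-0->S4 S4-1->S3 S5-0->S5 S5-1->S8 S6-0->S9 S6-1->S8 S7-0->S10 S7-1->S11 S8-0->S8 S8-1->S12 S9-0->S9 S9-1->S7 S10-0->S13 S10-1->S12 S11-0->S14 S11-1->S1 S12-0->S12 S12-1->S15 S13-0->S13 S13-1->S11 S14-0->S0 S14-1->S15 S15-0->S15 S15-1->S5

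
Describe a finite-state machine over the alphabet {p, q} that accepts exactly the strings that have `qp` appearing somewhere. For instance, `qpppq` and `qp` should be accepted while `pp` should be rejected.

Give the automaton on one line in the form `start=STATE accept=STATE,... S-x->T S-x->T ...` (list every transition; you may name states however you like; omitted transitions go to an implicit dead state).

start=S0 accept=S2 S0-p->S0 S0-q->S1 S1-p->S2 S1-q->S1 S2-p->S2 S2-q->S2

Track how much of `qp` has been matched so far: state S0 is no progress, S2 is the absorbing accept state reached once `qp` has occurred. Intermediate states record partial matches; on a mismatch, fall back to the longest reusable overlap.
3 states suffice.
        p   q  
>  S0   S0  S1 
   S1   S2  S1 
 * S2   S2  S2 
(> = start, * = accepting)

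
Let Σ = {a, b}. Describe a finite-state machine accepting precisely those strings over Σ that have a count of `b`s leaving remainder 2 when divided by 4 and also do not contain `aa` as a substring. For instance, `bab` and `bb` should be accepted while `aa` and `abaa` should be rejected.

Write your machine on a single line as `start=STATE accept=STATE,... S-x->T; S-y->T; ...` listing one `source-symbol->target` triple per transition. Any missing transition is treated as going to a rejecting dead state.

start=q0; accept=q5,q6; q0-a->q1; q0-b->q2; q1-a->q3; q1-b->q2; q2-a->q4; q2-b->q5; q3-a->q3; q3-b->q3; q4-a->q3; q4-b->q5; q5-a->q6; q5-b->q7; q6-a->q3; q6-b->q7; q7-a->q8; q7-b->q0; q8-a->q3; q8-b->q0

Handle the two conditions separately and then intersect. The first has 4 states tracking the count of `b`s modulo 4; the second has 3 states tracking partial matches of the forbidden pattern `aa`. A product state is a pair (one from each), accepting exactly when both do. After merging equivalent states the machine shrinks.
With 9 states:
        a   b  
>  q0   q1  q2 
   q1   q3  q2 
   q2   q4  q5 
   q3   q3  q3 
   q4   q3  q5 
 * q5   q6  q7 
 * q6   q3  q7 
   q7   q8  q0 
   q8   q3  q0 
(> = start, * = accepting)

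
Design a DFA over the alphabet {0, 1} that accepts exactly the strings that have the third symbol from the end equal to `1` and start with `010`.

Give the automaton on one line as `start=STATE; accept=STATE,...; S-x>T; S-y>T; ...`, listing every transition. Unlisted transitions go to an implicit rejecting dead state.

start=s0; accept=s16,s17,s21,s22; s0-0>s1; s0-1>s2; s1-0>s3; s1-1>s4; s2-0>s5; s2-1>s6; s3-0>s7; s3-1>s8; s4-0>s9; s4-1>s10; s5-0>s11; s5-1>s12; s6-0>s13; s6-1>s14; s7-0>s7; s7-1>s8; s8-0>s15; s8-1>s10; s9-0>s16; s9-1>s17; s10-0>s13; s10-1>s14; s11-0>s7; s11-1>s8; s12-0>s15; s12-1>s10; s13-0>s11; s13-1>s12; s14-0>s13; s14-1>s14; s15-0>s11; s15-1>s12; s16-0>s18; s16-1>s19; s17-0>s9; s17-1>s20; s18-0>s18; s18-1>s19; s19-0>s9; s19-1>s20; s20-0>s21; s20-1>s22; s21-0>s16; s21-1>s17; s22-0>s21; s22-1>s22

Build one automaton per condition and run them in lockstep. One (15 states) tracks the last 3 symbols read; the other (5 states) tracks whether the input so far still matches the prefix `010`. Each combined state is a pair, one component from each; accept when both components accept.
A 23-state machine:
          0    1  
>  s0     s1   s2 
   s1     s3   s4 
   s2     s5   s6 
   s3     s7   s8 
   s4     s9  s10 
   s5    s11  s12 
   s6    s13  s14 
   s7     s7   s8 
   s8    s15  s10 
   s9    s16  s17 
   s10   s13  s14 
   s11    s7   s8 
   s12   s15  s10 
   s13   s11  s12 
   s14   s13  s14 
   s15   s11  s12 
 * s16   s18  s19 
 * s17    s9  s20 
   s18   s18  s19 
   s19    s9  s20 
   s20   s21  s22 
 * s21   s16  s17 
 * s22   s21  s22 
(> = start, * = accepting)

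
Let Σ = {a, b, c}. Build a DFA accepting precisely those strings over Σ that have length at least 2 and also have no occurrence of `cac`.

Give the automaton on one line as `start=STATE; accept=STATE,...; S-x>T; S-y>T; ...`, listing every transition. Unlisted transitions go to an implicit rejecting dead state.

start=S0; accept=S3,S4,S5,S6,S7,S8; S0-a>S1; S0-b>S1; S0-c>S2; S1-a>S3; S1-b>S3; S1-c>S4; S2-a>S5; S2-b>S3; S2-c>S4; S3-a>S6; S3-b>S6; S3-c>S7; S4-a>S8; S4-b>S6; S4-c>S7; S5-a>S6; S5-b>S6; S5-c>S9; S6-a>S6; S6-b>S6; S6-c>S7; S7-a>S8; S7-b>S6; S7-c>S7; S8-a>S6; S8-b>S6; S8-c>S9; S9-a>S9; S9-b>S9; S9-c>S9

Run two small machines in parallel and take their product. The first has 4 states tracking the input length, saturating at 3; the second has 4 states tracking partial matches of the forbidden pattern `cac`. A product state is a pair (one from each), accepting exactly when both do.
        a   b   c  
>  S0   S1  S1  S2 
   S1   S3  S3  S4 
   S2   S5  S3  S4 
 * S3   S6  S6  S7 
 * S4   S8  S6  S7 
 * S5   S6  S6  S9 
 * S6   S6  S6  S7 
 * S7   S8  S6  S7 
 * S8   S6  S6  S9 
   S9   S9  S9  S9 
(> = start, * = accepting)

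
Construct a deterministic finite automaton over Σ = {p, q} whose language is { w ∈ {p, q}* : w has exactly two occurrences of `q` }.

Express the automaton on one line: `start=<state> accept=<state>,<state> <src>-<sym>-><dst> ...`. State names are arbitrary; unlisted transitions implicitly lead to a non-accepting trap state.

start=A accept=C A-p->A A-q->B B-p->B B-q->C C-p->C C-q->D D-p->D D-q->D

Count `q`s, saturating at 3: states A through C mean 0 through 2 `q`s seen; D means more than 2. Each `q` increments (capped at D); other symbols loop. Accept from {C}.
With 4 states:
       p  q 
>  A   A  B 
   B   B  C 
 * C   C  D 
   D   D  D 
(> = start, * = accepting)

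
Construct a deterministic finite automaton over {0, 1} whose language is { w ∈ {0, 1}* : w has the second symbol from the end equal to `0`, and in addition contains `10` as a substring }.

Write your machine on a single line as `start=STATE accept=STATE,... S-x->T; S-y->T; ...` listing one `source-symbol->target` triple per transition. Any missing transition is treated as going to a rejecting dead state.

Build one automaton per condition and run them in lockstep. The first has 7 states tracking the last 2 symbols read; the second has 3 states tracking whether and how much of `10` has been seen. A product state is a pair (one from each), accepting exactly when both do.
A 10-state machine:
        0   1  
>  s0   s1  s2 
   s1   s3  s4 
   s2   s5  s6 
   s3   s3  s4 
   s4   s5  s6 
   s5   s7  s8 
   s6   s5  s6 
 * s7   s7  s8 
 * s8   s5  s9 
   s9   s5  s9 
(> = start, * = accepting)

start=s0; accept=s7,s8; s0-0->s1; s0-1->s2; s1-0->s3; s1-1->s4; s2-0->s5; s2-1->s6; s3-0->s3; s3-1->s4; s4-0->s5; s4-1->s6; s5-0->s7; s5-1->s8; s6-0->s5; s6-1->s6; s7-0->s7; s7-1->s8; s8-0->s5; s8-1->s9; s9-0->s5; s9-1->s9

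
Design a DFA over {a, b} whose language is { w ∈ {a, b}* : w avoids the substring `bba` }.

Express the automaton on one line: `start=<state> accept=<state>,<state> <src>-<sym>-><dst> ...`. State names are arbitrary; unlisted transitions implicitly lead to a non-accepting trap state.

start=q0 accept=q0,q1,q2 q0-a->q0 q0-b->q1 q1-a->q0 q1-b->q2 q2-a->q3 q2-b->q2 q3-a->q3 q3-b->q3

Track partial matches of the forbidden pattern `bba`. State q3 is a dead state reached once `bba` has occurred; every other state accepts. q0 means no part of `bba` is currently matched.
With 4 states:
        a   b  
>* q0   q0  q1 
 * q1   q0  q2 
 * q2   q3  q2 
   q3   q3  q3 
(> = start, * = accepting)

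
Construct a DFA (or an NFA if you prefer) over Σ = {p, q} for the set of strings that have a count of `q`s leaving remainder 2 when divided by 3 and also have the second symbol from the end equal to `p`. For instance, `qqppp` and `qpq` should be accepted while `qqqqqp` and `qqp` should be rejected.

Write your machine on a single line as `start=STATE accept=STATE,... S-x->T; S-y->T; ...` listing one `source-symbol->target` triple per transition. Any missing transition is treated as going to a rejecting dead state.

start=A; accept=E,G; A-p->A; A-q->B; B-p->C; B-q->D; C-p->C; C-q->E; D-p->F; D-q->A; E-p->F; E-q->A; F-p->G; F-q->A; G-p->G; G-q->A

Handle the two conditions separately and then intersect. One (3 states) tracks the count of `q`s modulo 3; the other (7 states) tracks the last 2 symbols read. Each combined state is a pair, one component from each; accept when both components accept. After merging equivalent states the machine shrinks.
A 7-state machine:
       p  q 
>  A   A  B 
   B   C  D 
   C   C  E 
   D   F  A 
 * E   F  A 
   F   G  A 
 * G   G  A 
(> = start, * = accepting)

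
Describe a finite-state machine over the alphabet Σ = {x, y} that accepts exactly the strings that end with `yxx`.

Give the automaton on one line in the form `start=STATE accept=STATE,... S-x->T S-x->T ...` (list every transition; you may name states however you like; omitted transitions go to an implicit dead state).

Let each state record the length of the longest suffix of the input read so far that is also a prefix of `yxx`. q1 means the last symbol is `y`; q2 means the last 2 symbols are `yx`; q3 means the last 3 symbols are `yxx`. Accept only at q3, where the string currently ends in `yxx`.
4 states suffice.
        x   y  
>  q0   q0  q1 
   q1   q2  q1 
   q2   q3  q1 
 * q3   q0  q1 
(> = start, * = accepting)

start=q0 accept=q3 q0-x->q0 q0-y->q1 q1-x->q2 q1-y->q1 q2-x->q3 q2-y->q1 q3-x->q0 q3-y->q1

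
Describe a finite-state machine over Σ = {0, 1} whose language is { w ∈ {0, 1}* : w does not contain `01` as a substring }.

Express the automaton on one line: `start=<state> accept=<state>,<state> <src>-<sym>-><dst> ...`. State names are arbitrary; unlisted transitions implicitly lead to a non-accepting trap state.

start=S0 accept=S0,S1 S0-0->S1 S0-1->S0 S1-0->S1 S1-1->S2 S2-0->S2 S2-1->S2

Track partial matches of the forbidden pattern `01`. State S2 is a dead state reached once `01` has occurred; every other state accepts. S0 means no part of `01` is currently matched.
With 3 states:
        0   1  
>* S0   S1  S0 
 * S1   S1  S2 
   S2   S2  S2 
(> = start, * = accepting)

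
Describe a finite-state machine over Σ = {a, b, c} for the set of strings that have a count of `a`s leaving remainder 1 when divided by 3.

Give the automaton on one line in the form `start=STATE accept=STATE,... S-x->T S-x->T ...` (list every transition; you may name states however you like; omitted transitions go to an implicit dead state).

Keep the running count of `a`s modulo 3: each `a` advances along the cycle q0 → q1 → q2 → q0 while other symbols loop. Accept at q1.
        a   b   c  
>  q0   q1  q0  q0 
 * q1   q2  q1  q1 
   q2   q0  q2  q2 
(> = start, * = accepting)

start=q0 accept=q1 q0-a->q1 q0-b->q0 q0-c->q0 q1-a->q2 q1-b->q1 q1-c->q1 q2-a->q0 q2-b->q2 q2-c->q2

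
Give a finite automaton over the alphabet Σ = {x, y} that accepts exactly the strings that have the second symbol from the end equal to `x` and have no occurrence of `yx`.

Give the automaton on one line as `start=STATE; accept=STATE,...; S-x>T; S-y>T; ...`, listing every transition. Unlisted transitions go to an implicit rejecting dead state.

start=q0; accept=q3,q4; q0-x>q1; q0-y>q2; q1-x>q3; q1-y>q4; q2-x>q2; q2-y>q2; q3-x>q3; q3-y>q4; q4-x>q2; q4-y>q2

Build one automaton per condition and run them in lockstep. One (7 states) tracks the last 2 symbols read; the other (3 states) tracks partial matches of the forbidden pattern `yx`. Each combined state is a pair, one component from each; accept when both components accept. After merging equivalent states the machine shrinks.
With 5 states:
        x   y  
>  q0   q1  q2 
   q1   q3  q4 
   q2   q2  q2 
 * q3   q3  q4 
 * q4   q2  q2 
(> = start, * = accepting)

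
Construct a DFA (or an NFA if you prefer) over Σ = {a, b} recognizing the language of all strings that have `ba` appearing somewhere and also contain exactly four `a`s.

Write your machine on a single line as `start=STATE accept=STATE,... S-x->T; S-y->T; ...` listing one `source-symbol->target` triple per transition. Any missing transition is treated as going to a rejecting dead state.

start=s0; accept=s14; s0-a->s1; s0-b->s2; s1-a->s3; s1-b->s4; s2-a->s5; s2-b->s2; s3-a->s6; s3-b->s7; s4-a->s8; s4-b->s4; s5-a->s8; s5-b->s5; s6-a->s9; s6-b->s10; s7-a->s11; s7-b->s7; s8-a->s11; s8-b->s8; s9-a->s12; s9-b->s13; s10-a->s14; s10-b->s10; s11-a->s14; s11-b->s11; s12-a->s12; s12-b->s15; s13-a->s16; s13-b->s13; s14-a->s16; s14-b->s14; s15-a->s16; s15-b->s15; s16-a->s16; s16-b->s16

Run two small machines in parallel and take their product. The first has 3 states tracking whether and how much of `ba` has been seen; the second has 6 states tracking the count of `a`s, saturating at 5. A product state is a pair (one from each), accepting exactly when both do.
With 17 states:
          a    b  
>  s0     s1   s2 
   s1     s3   s4 
   s2     s5   s2 
   s3     s6   s7 
   s4     s8   s4 
   s5     s8   s5 
   s6     s9  s10 
   s7    s11   s7 
   s8    s11   s8 
   s9    s12  s13 
   s10   s14  s10 
   s11   s14  s11 
   s12   s12  s15 
   s13   s16  s13 
 * s14   s16  s14 
   s15   s16  s15 
   s16   s16  s16 
(> = start, * = accepting)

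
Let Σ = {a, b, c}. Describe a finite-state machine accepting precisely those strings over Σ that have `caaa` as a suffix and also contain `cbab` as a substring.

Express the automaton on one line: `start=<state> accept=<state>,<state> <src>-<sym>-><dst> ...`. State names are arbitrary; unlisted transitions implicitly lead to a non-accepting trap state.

start=q0 accept=q8 q0-a->q0 q0-b->q0 q0-c->q1 q1-a->q0 q1-b->q2 q1-c->q1 q2-a->q3 q2-b->q0 q2-c->q1 q3-a->q0 q3-b->q4 q3-c->q1 q4-a->q4 q4-b->q4 q4-c->q5 q5-a->q6 q5-b->q4 q5-c->q5 q6-a->q7 q6-b->q4 q6-c->q5 q7-a->q8 q7-b->q4 q7-c->q5 q8-a->q4 q8-b->q4 q8-c->q5

Build one automaton per condition and run them in lockstep. One (5 states) tracks how much of the suffix `caaa` has currently been matched; the other (5 states) tracks whether and how much of `cbab` has been seen. Each combined state is a pair, one component from each; accept when both components accept. Equivalent product states are then merged.
A 9-state machine:
        a   b   c  
>  q0   q0  q0  q1 
   q1   q0  q2  q1 
   q2   q3  q0  q1 
   q3   q0  q4  q1 
   q4   q4  q4  q5 
   q5   q6  q4  q5 
   q6   q7  q4  q5 
   q7   q8  q4  q5 
 * q8   q4  q4  q5 
(> = start, * = accepting)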